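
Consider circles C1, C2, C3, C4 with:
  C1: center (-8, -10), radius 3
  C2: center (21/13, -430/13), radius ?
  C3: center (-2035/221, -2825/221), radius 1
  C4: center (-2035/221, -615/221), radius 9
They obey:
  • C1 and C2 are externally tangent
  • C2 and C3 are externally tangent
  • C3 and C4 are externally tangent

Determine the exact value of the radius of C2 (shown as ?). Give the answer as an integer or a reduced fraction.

22

1. [ext C1·C2]  r_C2² + 6r_C2 − 616 = 0  ⇒  r_C2 = 22 (r>0 drops 1)
2. [ext C2·C3]  r_C2² + 2r_C2 − 528 = 0  ⇒  r_C2 = 22 (r>0 drops 1)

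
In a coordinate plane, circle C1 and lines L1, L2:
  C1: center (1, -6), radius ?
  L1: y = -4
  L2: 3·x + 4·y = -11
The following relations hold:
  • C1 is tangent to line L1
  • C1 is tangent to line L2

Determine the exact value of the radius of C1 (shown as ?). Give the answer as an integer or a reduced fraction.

1. [C1‖L1]  r_C1² − 4 = 0  ⇒  r_C1 = 2 (r>0 drops 1)
2. [C1‖L2]  r_C1² − 4 = 0  ⇒  r_C1 = 2 (r>0 drops 1)

2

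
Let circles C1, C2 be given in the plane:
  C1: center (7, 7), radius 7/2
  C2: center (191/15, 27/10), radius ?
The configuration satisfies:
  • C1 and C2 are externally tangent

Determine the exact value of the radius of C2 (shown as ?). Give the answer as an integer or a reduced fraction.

11/3

1. [ext C1·C2]  r_C2² + 7r_C2 − 352/9 = 0  ⇒  r_C2 = 11/3 (r>0 drops 1)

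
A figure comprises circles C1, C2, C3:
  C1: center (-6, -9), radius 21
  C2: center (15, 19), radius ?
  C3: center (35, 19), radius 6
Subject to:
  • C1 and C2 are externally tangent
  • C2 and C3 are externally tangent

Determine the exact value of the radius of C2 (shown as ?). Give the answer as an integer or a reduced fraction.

1. [ext C1·C2]  r_C2² + 42r_C2 − 784 = 0  ⇒  r_C2 = 14 (r>0 drops 1)
2. [ext C2·C3]  r_C2² + 12r_C2 − 364 = 0  ⇒  r_C2 = 14 (r>0 drops 1)

14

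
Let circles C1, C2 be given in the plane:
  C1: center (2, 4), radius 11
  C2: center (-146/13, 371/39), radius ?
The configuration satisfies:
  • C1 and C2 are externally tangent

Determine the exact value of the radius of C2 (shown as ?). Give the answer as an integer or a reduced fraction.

10/3

1. [ext C1·C2]  r_C2² + 22r_C2 − 760/9 = 0  ⇒  r_C2 = 10/3 (r>0 drops 1)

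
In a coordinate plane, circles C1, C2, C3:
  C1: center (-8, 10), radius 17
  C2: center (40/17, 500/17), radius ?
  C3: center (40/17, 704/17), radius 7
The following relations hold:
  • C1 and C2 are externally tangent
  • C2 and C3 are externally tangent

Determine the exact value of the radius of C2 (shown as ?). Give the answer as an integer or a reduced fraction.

1. [ext C1·C2]  r_C2² + 34r_C2 − 195 = 0  ⇒  r_C2 = 5 (r>0 drops 1)
2. [ext C2·C3]  r_C2² + 14r_C2 − 95 = 0  ⇒  r_C2 = 5 (r>0 drops 1)

5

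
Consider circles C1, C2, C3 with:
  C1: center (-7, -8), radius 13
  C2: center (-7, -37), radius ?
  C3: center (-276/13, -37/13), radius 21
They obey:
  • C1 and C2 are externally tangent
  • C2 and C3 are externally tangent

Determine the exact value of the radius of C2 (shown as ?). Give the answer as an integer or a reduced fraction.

1. [ext C1·C2]  r_C2² + 26r_C2 − 672 = 0  ⇒  r_C2 = 16 (r>0 drops 1)
2. [ext C2·C3]  r_C2² + 42r_C2 − 928 = 0  ⇒  r_C2 = 16 (r>0 drops 1)

16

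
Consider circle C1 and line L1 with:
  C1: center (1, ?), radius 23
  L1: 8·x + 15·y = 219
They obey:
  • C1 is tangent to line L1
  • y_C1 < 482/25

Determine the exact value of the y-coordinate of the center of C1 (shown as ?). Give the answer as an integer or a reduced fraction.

1. [C1‖L1]  y_C1² − (422/15)y_C1 − 2408/5 = 0  ⇒  y_C1 = -12 or 602/15
2. given y_C1 < 482/25: keep -12

-12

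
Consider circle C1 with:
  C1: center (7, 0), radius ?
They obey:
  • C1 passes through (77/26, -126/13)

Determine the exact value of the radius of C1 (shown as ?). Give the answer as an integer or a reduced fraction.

21/2

1. [C1∋P]  r_C1² − 441/4 = 0  ⇒  r_C1 = 21/2 (r>0 drops 1)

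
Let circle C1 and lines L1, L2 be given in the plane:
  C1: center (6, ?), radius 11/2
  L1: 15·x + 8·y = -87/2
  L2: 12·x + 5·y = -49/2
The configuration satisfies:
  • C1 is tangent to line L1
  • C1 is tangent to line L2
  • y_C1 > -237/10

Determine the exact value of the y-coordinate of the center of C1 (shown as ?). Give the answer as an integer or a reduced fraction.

-5

1. [C1‖L1]  y_C1² + (267/8)y_C1 + 1135/8 = 0  ⇒  y_C1 = -227/8 or -5
2. [C1‖L2]  y_C1² + (193/5)y_C1 + 168 = 0  ⇒  y_C1 = -168/5 or -5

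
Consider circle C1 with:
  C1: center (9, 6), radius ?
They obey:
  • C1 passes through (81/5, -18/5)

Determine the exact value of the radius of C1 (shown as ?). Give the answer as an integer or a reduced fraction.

12

1. [C1∋P]  r_C1² − 144 = 0  ⇒  r_C1 = 12 (r>0 drops 1)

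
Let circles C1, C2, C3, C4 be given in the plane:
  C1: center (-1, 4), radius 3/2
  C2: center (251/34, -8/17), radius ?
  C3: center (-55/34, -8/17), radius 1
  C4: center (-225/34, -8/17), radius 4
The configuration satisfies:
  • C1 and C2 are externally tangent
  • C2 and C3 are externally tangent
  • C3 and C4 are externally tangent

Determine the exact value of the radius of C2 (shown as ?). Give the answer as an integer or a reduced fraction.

1. [ext C1·C2]  r_C2² + 3r_C2 − 88 = 0  ⇒  r_C2 = 8 (r>0 drops 1)
2. [ext C2·C3]  r_C2² + 2r_C2 − 80 = 0  ⇒  r_C2 = 8 (r>0 drops 1)

8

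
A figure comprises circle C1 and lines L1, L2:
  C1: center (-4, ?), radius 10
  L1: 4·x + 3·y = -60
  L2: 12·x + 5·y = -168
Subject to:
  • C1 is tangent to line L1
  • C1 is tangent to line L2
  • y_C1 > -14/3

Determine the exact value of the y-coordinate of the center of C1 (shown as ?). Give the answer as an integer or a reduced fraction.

1. [C1‖L1]  y_C1² + (88/3)y_C1 − 188/3 = 0  ⇒  y_C1 = -94/3 or 2
2. [C1‖L2]  y_C1² + 48y_C1 − 100 = 0  ⇒  y_C1 = -50 or 2

2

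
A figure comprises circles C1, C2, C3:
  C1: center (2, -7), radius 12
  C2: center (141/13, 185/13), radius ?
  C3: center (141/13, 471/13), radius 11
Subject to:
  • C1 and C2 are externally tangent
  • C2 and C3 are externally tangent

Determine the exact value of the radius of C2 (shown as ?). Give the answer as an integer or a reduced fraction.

1. [ext C1·C2]  r_C2² + 24r_C2 − 385 = 0  ⇒  r_C2 = 11 (r>0 drops 1)
2. [ext C2·C3]  r_C2² + 22r_C2 − 363 = 0  ⇒  r_C2 = 11 (r>0 drops 1)

11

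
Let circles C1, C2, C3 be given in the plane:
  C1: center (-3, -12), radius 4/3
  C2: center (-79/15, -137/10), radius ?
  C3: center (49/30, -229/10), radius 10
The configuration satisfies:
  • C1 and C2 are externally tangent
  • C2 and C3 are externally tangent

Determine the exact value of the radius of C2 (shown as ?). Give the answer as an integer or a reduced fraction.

3/2

1. [ext C1·C2]  r_C2² + (8/3)r_C2 − 25/4 = 0  ⇒  r_C2 = 3/2 (r>0 drops 1)
2. [ext C2·C3]  r_C2² + 20r_C2 − 129/4 = 0  ⇒  r_C2 = 3/2 (r>0 drops 1)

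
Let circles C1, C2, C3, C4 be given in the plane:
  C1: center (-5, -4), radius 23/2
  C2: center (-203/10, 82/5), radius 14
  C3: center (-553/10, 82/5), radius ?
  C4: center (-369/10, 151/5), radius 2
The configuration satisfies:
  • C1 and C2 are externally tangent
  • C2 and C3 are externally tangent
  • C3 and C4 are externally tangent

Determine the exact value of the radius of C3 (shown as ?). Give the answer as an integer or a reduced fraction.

1. [ext C2·C3]  r_C3² + 28r_C3 − 1029 = 0  ⇒  r_C3 = 21 (r>0 drops 1)
2. [ext C3·C4]  r_C3² + 4r_C3 − 525 = 0  ⇒  r_C3 = 21 (r>0 drops 1)

21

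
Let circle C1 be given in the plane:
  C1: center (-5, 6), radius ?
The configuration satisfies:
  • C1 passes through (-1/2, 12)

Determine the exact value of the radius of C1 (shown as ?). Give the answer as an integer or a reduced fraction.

15/2

1. [C1∋P]  r_C1² − 225/4 = 0  ⇒  r_C1 = 15/2 (r>0 drops 1)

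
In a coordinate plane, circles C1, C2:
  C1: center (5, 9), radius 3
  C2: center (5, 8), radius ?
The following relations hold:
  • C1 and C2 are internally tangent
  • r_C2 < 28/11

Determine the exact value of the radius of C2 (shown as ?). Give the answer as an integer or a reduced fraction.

2

1. [int C1,C2]  r_C2² − 6r_C2 + 8 = 0  ⇒  r_C2 = 2 or 4
2. given r_C2 < 28/11: keep 2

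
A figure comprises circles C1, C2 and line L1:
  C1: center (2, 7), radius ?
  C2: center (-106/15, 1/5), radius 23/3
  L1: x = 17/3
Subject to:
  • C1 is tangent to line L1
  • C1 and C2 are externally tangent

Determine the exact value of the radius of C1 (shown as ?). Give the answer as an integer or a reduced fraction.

11/3

1. [C1‖L1]  r_C1² − 121/9 = 0  ⇒  r_C1 = 11/3 (r>0 drops 1)
2. [ext C1·C2]  r_C1² + (46/3)r_C1 − 209/3 = 0  ⇒  r_C1 = 11/3 (r>0 drops 1)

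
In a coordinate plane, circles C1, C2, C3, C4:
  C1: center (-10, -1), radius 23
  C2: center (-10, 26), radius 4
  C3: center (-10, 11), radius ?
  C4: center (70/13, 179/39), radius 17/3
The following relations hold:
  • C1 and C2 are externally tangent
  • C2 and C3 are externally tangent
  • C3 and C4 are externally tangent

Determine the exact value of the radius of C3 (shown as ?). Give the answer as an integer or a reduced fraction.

11

1. [ext C2·C3]  r_C3² + 8r_C3 − 209 = 0  ⇒  r_C3 = 11 (r>0 drops 1)
2. [ext C3·C4]  r_C3² + (34/3)r_C3 − 737/3 = 0  ⇒  r_C3 = 11 (r>0 drops 1)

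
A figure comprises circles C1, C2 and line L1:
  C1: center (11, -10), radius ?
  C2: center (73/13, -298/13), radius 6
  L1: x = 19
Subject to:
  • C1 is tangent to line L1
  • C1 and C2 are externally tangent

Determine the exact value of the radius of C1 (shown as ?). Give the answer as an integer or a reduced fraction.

1. [C1‖L1]  r_C1² − 64 = 0  ⇒  r_C1 = 8 (r>0 drops 1)
2. [ext C1·C2]  r_C1² + 12r_C1 − 160 = 0  ⇒  r_C1 = 8 (r>0 drops 1)

8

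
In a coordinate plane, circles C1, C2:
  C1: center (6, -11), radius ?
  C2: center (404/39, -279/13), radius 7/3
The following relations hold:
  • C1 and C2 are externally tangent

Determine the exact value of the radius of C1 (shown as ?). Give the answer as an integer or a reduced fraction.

1. [ext C1·C2]  r_C1² + (14/3)r_C1 − 123 = 0  ⇒  r_C1 = 9 (r>0 drops 1)

9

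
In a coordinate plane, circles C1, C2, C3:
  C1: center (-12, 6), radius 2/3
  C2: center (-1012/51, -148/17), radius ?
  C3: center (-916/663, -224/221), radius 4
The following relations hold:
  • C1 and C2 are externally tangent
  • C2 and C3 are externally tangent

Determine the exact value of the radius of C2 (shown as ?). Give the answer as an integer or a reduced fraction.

16

1. [ext C1·C2]  r_C2² + (4/3)r_C2 − 832/3 = 0  ⇒  r_C2 = 16 (r>0 drops 1)
2. [ext C2·C3]  r_C2² + 8r_C2 − 384 = 0  ⇒  r_C2 = 16 (r>0 drops 1)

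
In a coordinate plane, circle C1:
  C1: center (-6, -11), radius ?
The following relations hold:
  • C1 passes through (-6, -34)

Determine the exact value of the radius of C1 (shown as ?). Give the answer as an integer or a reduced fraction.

1. [C1∋P]  r_C1² − 529 = 0  ⇒  r_C1 = 23 (r>0 drops 1)

23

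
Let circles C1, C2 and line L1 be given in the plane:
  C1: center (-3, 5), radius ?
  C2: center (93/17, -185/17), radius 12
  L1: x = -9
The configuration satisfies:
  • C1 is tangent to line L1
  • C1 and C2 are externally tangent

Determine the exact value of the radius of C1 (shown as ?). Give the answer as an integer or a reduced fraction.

1. [C1‖L1]  r_C1² − 36 = 0  ⇒  r_C1 = 6 (r>0 drops 1)
2. [ext C1·C2]  r_C1² + 24r_C1 − 180 = 0  ⇒  r_C1 = 6 (r>0 drops 1)

6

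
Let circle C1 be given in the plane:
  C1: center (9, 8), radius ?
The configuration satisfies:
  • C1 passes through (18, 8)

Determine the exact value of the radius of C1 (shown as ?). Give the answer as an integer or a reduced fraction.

9

1. [C1∋P]  r_C1² − 81 = 0  ⇒  r_C1 = 9 (r>0 drops 1)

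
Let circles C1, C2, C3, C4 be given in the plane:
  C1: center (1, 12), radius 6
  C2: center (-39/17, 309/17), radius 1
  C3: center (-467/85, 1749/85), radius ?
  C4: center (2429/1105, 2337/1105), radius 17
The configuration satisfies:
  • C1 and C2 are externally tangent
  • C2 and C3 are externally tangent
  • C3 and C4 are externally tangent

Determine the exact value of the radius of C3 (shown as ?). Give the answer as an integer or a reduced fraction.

3

1. [ext C2·C3]  r_C3² + 2r_C3 − 15 = 0  ⇒  r_C3 = 3 (r>0 drops 1)
2. [ext C3·C4]  r_C3² + 34r_C3 − 111 = 0  ⇒  r_C3 = 3 (r>0 drops 1)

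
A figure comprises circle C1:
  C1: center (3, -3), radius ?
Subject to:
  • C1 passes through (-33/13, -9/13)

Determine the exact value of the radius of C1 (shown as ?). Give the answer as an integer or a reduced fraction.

6

1. [C1∋P]  r_C1² − 36 = 0  ⇒  r_C1 = 6 (r>0 drops 1)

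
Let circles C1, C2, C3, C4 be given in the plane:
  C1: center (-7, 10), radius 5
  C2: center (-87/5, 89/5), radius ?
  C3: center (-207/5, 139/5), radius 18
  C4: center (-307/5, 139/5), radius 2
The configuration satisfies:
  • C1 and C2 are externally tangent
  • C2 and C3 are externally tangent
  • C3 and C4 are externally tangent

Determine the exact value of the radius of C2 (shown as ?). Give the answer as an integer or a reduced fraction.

8

1. [ext C1·C2]  r_C2² + 10r_C2 − 144 = 0  ⇒  r_C2 = 8 (r>0 drops 1)
2. [ext C2·C3]  r_C2² + 36r_C2 − 352 = 0  ⇒  r_C2 = 8 (r>0 drops 1)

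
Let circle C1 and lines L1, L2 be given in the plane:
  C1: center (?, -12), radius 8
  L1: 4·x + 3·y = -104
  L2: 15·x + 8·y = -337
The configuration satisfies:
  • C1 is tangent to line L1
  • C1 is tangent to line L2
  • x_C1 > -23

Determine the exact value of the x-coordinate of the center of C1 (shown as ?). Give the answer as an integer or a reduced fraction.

-7

1. [C1‖L1]  x_C1² + 34x_C1 + 189 = 0  ⇒  x_C1 = -27 or -7
2. [C1‖L2]  x_C1² + (482/15)x_C1 + 2639/15 = 0  ⇒  x_C1 = -377/15 or -7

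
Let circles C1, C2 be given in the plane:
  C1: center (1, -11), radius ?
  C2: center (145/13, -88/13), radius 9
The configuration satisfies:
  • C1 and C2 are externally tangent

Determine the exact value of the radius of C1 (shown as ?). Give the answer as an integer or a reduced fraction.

1. [ext C1·C2]  r_C1² + 18r_C1 − 40 = 0  ⇒  r_C1 = 2 (r>0 drops 1)

2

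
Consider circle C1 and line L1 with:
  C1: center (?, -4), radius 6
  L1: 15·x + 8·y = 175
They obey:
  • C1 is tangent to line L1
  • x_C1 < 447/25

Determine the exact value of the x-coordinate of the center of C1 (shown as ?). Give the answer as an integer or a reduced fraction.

1. [C1‖L1]  x_C1² − (138/5)x_C1 + 721/5 = 0  ⇒  x_C1 = 7 or 103/5
2. given x_C1 < 447/25: keep 7

7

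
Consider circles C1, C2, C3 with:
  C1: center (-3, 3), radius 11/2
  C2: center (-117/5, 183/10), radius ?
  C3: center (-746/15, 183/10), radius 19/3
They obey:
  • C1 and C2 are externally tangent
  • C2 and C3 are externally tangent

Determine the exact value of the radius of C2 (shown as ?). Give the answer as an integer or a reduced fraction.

1. [ext C1·C2]  r_C2² + 11r_C2 − 620 = 0  ⇒  r_C2 = 20 (r>0 drops 1)
2. [ext C2·C3]  r_C2² + (38/3)r_C2 − 1960/3 = 0  ⇒  r_C2 = 20 (r>0 drops 1)

20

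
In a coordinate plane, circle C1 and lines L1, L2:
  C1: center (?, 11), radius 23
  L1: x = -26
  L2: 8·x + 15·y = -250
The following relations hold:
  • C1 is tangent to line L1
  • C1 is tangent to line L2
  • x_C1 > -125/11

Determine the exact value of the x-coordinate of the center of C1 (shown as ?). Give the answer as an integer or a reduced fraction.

-3

1. [C1‖L1]  x_C1² + 52x_C1 + 147 = 0  ⇒  x_C1 = -49 or -3
2. [C1‖L2]  x_C1² + (415/4)x_C1 + 1209/4 = 0  ⇒  x_C1 = -403/4 or -3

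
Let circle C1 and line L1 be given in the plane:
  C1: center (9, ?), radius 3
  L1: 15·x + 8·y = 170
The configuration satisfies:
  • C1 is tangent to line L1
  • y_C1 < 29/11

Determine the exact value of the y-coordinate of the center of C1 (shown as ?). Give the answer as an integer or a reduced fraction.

1. [C1‖L1]  y_C1² − (35/4)y_C1 − 43/2 = 0  ⇒  y_C1 = -2 or 43/4
2. given y_C1 < 29/11: keep -2

-2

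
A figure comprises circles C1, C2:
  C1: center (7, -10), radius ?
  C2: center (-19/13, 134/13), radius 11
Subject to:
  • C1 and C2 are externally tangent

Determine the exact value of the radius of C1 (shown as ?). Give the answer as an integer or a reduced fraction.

11

1. [ext C1·C2]  r_C1² + 22r_C1 − 363 = 0  ⇒  r_C1 = 11 (r>0 drops 1)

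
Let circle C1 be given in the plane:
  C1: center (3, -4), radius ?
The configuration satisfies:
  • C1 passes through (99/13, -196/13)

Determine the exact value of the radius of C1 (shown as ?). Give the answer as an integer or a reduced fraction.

1. [C1∋P]  r_C1² − 144 = 0  ⇒  r_C1 = 12 (r>0 drops 1)

12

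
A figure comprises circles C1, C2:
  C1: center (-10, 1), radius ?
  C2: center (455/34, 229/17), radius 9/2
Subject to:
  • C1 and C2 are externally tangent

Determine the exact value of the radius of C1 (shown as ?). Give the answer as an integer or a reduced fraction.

1. [ext C1·C2]  r_C1² + 9r_C1 − 682 = 0  ⇒  r_C1 = 22 (r>0 drops 1)

22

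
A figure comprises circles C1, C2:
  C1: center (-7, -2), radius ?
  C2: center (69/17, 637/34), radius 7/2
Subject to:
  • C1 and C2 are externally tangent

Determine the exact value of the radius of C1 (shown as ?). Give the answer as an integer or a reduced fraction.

20

1. [ext C1·C2]  r_C1² + 7r_C1 − 540 = 0  ⇒  r_C1 = 20 (r>0 drops 1)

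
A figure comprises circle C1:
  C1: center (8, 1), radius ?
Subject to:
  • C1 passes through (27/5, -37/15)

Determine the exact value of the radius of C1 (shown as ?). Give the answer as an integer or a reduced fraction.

13/3

1. [C1∋P]  r_C1² − 169/9 = 0  ⇒  r_C1 = 13/3 (r>0 drops 1)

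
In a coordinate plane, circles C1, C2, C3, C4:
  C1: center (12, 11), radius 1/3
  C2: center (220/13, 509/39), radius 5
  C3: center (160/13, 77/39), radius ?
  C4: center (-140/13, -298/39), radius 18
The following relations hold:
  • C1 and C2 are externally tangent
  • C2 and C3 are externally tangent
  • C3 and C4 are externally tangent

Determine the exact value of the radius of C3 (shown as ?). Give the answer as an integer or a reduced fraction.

7

1. [ext C2·C3]  r_C3² + 10r_C3 − 119 = 0  ⇒  r_C3 = 7 (r>0 drops 1)
2. [ext C3·C4]  r_C3² + 36r_C3 − 301 = 0  ⇒  r_C3 = 7 (r>0 drops 1)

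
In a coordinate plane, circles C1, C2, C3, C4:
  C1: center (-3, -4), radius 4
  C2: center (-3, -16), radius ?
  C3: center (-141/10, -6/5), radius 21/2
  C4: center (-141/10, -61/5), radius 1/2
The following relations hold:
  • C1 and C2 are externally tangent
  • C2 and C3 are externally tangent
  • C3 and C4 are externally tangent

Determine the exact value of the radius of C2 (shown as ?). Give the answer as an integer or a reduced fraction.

1. [ext C1·C2]  r_C2² + 8r_C2 − 128 = 0  ⇒  r_C2 = 8 (r>0 drops 1)
2. [ext C2·C3]  r_C2² + 21r_C2 − 232 = 0  ⇒  r_C2 = 8 (r>0 drops 1)

8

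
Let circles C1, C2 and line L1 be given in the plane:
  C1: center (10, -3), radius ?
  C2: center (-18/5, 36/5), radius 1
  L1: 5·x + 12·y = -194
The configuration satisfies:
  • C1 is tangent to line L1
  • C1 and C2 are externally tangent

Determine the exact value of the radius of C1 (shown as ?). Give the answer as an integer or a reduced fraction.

16

1. [C1‖L1]  r_C1² − 256 = 0  ⇒  r_C1 = 16 (r>0 drops 1)
2. [ext C1·C2]  r_C1² + 2r_C1 − 288 = 0  ⇒  r_C1 = 16 (r>0 drops 1)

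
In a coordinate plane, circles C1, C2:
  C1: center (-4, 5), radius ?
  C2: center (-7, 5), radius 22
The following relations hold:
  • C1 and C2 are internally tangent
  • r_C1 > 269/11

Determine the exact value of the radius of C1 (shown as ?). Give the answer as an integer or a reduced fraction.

1. [int C1,C2]  r_C1² − 44r_C1 + 475 = 0  ⇒  r_C1 = 19 or 25
2. given r_C1 > 269/11: keep 25

25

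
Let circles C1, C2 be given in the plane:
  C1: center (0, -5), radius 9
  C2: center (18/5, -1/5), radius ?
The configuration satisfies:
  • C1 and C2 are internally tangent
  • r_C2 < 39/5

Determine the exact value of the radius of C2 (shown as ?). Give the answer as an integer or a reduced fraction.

3

1. [int C1,C2]  r_C2² − 18r_C2 + 45 = 0  ⇒  r_C2 = 3 or 15
2. given r_C2 < 39/5: keep 3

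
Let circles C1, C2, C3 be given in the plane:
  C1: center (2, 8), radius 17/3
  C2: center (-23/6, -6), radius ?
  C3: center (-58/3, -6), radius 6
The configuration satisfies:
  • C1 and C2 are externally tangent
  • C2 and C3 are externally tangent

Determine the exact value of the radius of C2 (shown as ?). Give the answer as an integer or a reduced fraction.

19/2

1. [ext C1·C2]  r_C2² + (34/3)r_C2 − 2375/12 = 0  ⇒  r_C2 = 19/2 (r>0 drops 1)
2. [ext C2·C3]  r_C2² + 12r_C2 − 817/4 = 0  ⇒  r_C2 = 19/2 (r>0 drops 1)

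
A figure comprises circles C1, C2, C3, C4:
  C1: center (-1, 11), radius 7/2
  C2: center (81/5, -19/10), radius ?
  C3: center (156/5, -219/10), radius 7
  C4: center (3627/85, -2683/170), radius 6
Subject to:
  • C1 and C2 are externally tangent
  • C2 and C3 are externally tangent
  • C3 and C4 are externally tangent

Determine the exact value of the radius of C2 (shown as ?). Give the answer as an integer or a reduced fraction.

1. [ext C1·C2]  r_C2² + 7r_C2 − 450 = 0  ⇒  r_C2 = 18 (r>0 drops 1)
2. [ext C2·C3]  r_C2² + 14r_C2 − 576 = 0  ⇒  r_C2 = 18 (r>0 drops 1)

18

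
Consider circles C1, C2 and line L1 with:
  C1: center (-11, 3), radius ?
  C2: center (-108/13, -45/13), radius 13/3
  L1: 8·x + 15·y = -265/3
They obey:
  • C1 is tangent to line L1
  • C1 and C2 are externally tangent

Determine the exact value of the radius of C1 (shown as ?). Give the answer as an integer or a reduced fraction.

1. [C1‖L1]  r_C1² − 64/9 = 0  ⇒  r_C1 = 8/3 (r>0 drops 1)
2. [ext C1·C2]  r_C1² + (26/3)r_C1 − 272/9 = 0  ⇒  r_C1 = 8/3 (r>0 drops 1)

8/3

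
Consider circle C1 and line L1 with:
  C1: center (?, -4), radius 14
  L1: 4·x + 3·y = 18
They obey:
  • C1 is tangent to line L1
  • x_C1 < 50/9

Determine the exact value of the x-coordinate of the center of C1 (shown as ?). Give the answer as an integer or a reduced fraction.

-10

1. [C1‖L1]  x_C1² − 15x_C1 − 250 = 0  ⇒  x_C1 = -10 or 25
2. given x_C1 < 50/9: keep -10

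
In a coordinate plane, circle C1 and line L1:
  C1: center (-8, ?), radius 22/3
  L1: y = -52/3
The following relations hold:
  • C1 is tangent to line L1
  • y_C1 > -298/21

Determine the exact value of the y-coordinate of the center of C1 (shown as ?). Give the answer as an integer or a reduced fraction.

1. [C1‖L1]  y_C1² + (104/3)y_C1 + 740/3 = 0  ⇒  y_C1 = -74/3 or -10
2. given y_C1 > -298/21: keep -10

-10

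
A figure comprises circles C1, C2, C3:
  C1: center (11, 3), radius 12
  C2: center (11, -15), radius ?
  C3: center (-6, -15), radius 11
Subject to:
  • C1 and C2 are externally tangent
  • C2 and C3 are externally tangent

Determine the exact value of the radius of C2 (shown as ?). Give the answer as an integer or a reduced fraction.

6

1. [ext C1·C2]  r_C2² + 24r_C2 − 180 = 0  ⇒  r_C2 = 6 (r>0 drops 1)
2. [ext C2·C3]  r_C2² + 22r_C2 − 168 = 0  ⇒  r_C2 = 6 (r>0 drops 1)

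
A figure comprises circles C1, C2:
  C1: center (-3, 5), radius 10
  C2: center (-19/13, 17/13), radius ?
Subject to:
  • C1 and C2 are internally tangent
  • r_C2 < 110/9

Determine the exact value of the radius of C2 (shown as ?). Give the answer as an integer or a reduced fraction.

1. [int C1,C2]  r_C2² − 20r_C2 + 84 = 0  ⇒  r_C2 = 6 or 14
2. given r_C2 < 110/9: keep 6

6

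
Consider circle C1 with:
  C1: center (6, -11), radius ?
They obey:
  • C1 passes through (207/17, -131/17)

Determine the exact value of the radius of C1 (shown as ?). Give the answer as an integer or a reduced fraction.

7

1. [C1∋P]  r_C1² − 49 = 0  ⇒  r_C1 = 7 (r>0 drops 1)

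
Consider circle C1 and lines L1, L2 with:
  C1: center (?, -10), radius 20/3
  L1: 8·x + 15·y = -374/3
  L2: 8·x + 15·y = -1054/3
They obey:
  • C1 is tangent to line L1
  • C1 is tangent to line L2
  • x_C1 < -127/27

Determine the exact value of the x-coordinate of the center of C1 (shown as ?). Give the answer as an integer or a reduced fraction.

1. [C1‖L1]  x_C1² − (19/3)x_C1 − 572/3 = 0  ⇒  x_C1 = -11 or 52/3
2. [C1‖L2]  x_C1² + (151/3)x_C1 + 1298/3 = 0  ⇒  x_C1 = -118/3 or -11

-11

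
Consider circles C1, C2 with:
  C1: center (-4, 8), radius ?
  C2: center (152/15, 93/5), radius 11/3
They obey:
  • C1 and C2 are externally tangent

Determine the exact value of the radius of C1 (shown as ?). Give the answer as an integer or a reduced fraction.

1. [ext C1·C2]  r_C1² + (22/3)r_C1 − 896/3 = 0  ⇒  r_C1 = 14 (r>0 drops 1)

14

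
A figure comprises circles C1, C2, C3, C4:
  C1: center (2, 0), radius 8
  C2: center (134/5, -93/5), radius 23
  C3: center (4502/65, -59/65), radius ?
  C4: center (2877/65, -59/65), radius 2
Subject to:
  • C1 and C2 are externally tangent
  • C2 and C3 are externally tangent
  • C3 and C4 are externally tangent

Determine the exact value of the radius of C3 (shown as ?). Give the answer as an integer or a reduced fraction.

23

1. [ext C2·C3]  r_C3² + 46r_C3 − 1587 = 0  ⇒  r_C3 = 23 (r>0 drops 1)
2. [ext C3·C4]  r_C3² + 4r_C3 − 621 = 0  ⇒  r_C3 = 23 (r>0 drops 1)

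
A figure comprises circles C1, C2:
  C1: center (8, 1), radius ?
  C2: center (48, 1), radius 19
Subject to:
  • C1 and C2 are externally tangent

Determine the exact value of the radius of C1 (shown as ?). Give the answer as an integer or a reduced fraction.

1. [ext C1·C2]  r_C1² + 38r_C1 − 1239 = 0  ⇒  r_C1 = 21 (r>0 drops 1)

21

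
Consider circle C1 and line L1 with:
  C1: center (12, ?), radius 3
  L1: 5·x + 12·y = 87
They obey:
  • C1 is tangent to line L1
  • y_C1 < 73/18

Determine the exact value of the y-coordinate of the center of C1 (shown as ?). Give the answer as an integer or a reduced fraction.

1. [C1‖L1]  y_C1² − (9/2)y_C1 − 11/2 = 0  ⇒  y_C1 = -1 or 11/2
2. given y_C1 < 73/18: keep -1

-1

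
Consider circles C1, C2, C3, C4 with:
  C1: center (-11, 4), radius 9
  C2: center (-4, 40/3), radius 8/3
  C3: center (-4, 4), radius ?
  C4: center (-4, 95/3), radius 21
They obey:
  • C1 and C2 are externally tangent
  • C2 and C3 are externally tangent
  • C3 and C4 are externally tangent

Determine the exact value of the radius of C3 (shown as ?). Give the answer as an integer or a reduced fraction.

20/3

1. [ext C2·C3]  r_C3² + (16/3)r_C3 − 80 = 0  ⇒  r_C3 = 20/3 (r>0 drops 1)
2. [ext C3·C4]  r_C3² + 42r_C3 − 2920/9 = 0  ⇒  r_C3 = 20/3 (r>0 drops 1)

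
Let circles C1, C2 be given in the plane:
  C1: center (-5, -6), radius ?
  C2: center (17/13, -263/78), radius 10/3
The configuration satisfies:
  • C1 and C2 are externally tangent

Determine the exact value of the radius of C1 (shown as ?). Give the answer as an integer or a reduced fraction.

1. [ext C1·C2]  r_C1² + (20/3)r_C1 − 427/12 = 0  ⇒  r_C1 = 7/2 (r>0 drops 1)

7/2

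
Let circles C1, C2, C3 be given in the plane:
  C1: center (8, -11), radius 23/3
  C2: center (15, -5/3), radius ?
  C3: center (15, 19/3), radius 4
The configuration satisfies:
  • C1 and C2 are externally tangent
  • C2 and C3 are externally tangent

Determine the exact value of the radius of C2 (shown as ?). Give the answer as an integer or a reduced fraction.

4

1. [ext C1·C2]  r_C2² + (46/3)r_C2 − 232/3 = 0  ⇒  r_C2 = 4 (r>0 drops 1)
2. [ext C2·C3]  r_C2² + 8r_C2 − 48 = 0  ⇒  r_C2 = 4 (r>0 drops 1)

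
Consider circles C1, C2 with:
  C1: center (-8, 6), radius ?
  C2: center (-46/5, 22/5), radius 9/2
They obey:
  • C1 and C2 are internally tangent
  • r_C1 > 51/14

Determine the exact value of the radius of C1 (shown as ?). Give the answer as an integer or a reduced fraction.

1. [int C1,C2]  r_C1² − 9r_C1 + 65/4 = 0  ⇒  r_C1 = 5/2 or 13/2
2. given r_C1 > 51/14: keep 13/2

13/2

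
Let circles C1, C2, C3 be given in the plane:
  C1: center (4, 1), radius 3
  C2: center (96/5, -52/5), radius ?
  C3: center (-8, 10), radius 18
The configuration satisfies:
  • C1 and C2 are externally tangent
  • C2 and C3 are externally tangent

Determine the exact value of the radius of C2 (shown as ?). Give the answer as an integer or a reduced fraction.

16

1. [ext C1·C2]  r_C2² + 6r_C2 − 352 = 0  ⇒  r_C2 = 16 (r>0 drops 1)
2. [ext C2·C3]  r_C2² + 36r_C2 − 832 = 0  ⇒  r_C2 = 16 (r>0 drops 1)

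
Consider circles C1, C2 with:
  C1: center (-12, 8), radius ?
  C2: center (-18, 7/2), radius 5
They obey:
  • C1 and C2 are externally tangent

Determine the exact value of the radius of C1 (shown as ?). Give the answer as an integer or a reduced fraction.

5/2

1. [ext C1·C2]  r_C1² + 10r_C1 − 125/4 = 0  ⇒  r_C1 = 5/2 (r>0 drops 1)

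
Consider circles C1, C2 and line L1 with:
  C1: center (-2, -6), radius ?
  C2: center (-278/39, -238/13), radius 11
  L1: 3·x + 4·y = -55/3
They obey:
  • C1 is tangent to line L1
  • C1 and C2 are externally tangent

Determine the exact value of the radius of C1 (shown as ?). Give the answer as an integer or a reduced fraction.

7/3

1. [C1‖L1]  r_C1² − 49/9 = 0  ⇒  r_C1 = 7/3 (r>0 drops 1)
2. [ext C1·C2]  r_C1² + 22r_C1 − 511/9 = 0  ⇒  r_C1 = 7/3 (r>0 drops 1)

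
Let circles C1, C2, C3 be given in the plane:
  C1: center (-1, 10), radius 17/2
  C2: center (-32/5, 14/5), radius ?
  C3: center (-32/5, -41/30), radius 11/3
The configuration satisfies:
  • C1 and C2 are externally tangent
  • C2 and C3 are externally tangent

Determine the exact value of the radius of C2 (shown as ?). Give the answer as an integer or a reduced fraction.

1/2

1. [ext C1·C2]  r_C2² + 17r_C2 − 35/4 = 0  ⇒  r_C2 = 1/2 (r>0 drops 1)
2. [ext C2·C3]  r_C2² + (22/3)r_C2 − 47/12 = 0  ⇒  r_C2 = 1/2 (r>0 drops 1)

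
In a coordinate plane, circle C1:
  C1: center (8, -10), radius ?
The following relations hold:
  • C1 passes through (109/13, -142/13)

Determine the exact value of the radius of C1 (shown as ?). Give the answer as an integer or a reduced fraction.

1. [C1∋P]  r_C1² − 1 = 0  ⇒  r_C1 = 1 (r>0 drops 1)

1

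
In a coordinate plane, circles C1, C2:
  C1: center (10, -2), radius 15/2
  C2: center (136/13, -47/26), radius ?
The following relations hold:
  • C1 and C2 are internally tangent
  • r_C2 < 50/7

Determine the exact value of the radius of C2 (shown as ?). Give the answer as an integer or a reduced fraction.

7

1. [int C1,C2]  r_C2² − 15r_C2 + 56 = 0  ⇒  r_C2 = 7 or 8
2. given r_C2 < 50/7: keep 7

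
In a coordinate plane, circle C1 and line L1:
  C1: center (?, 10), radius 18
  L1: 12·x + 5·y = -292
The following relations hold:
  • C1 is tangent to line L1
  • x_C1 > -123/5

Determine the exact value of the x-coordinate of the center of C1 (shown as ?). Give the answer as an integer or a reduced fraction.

-9

1. [C1‖L1]  x_C1² + 57x_C1 + 432 = 0  ⇒  x_C1 = -48 or -9
2. given x_C1 > -123/5: keep -9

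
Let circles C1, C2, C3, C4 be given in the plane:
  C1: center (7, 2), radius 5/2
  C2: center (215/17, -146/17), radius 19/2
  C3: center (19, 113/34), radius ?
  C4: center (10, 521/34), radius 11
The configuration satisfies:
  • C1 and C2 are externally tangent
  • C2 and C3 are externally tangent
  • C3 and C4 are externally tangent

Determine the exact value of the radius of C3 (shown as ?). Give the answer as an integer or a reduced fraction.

4

1. [ext C2·C3]  r_C3² + 19r_C3 − 92 = 0  ⇒  r_C3 = 4 (r>0 drops 1)
2. [ext C3·C4]  r_C3² + 22r_C3 − 104 = 0  ⇒  r_C3 = 4 (r>0 drops 1)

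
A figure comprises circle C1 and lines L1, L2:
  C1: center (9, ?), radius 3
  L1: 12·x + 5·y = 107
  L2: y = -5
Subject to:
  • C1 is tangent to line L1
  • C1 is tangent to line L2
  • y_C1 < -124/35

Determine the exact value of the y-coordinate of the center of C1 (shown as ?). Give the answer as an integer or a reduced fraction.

-8

1. [C1‖L1]  y_C1² + (2/5)y_C1 − 304/5 = 0  ⇒  y_C1 = -8 or 38/5
2. [C1‖L2]  y_C1² + 10y_C1 + 16 = 0  ⇒  y_C1 = -8 or -2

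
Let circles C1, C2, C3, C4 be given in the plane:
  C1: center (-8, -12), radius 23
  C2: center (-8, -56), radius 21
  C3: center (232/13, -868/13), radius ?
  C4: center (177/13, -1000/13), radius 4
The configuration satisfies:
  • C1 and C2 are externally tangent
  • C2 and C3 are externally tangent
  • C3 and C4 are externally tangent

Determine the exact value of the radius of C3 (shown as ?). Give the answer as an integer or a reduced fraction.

7

1. [ext C2·C3]  r_C3² + 42r_C3 − 343 = 0  ⇒  r_C3 = 7 (r>0 drops 1)
2. [ext C3·C4]  r_C3² + 8r_C3 − 105 = 0  ⇒  r_C3 = 7 (r>0 drops 1)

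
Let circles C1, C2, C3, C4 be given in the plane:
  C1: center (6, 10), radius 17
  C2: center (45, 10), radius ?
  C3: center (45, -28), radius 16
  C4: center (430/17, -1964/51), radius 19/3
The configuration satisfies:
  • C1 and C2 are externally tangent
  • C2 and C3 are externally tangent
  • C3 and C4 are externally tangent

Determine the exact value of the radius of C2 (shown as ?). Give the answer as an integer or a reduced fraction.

22

1. [ext C1·C2]  r_C2² + 34r_C2 − 1232 = 0  ⇒  r_C2 = 22 (r>0 drops 1)
2. [ext C2·C3]  r_C2² + 32r_C2 − 1188 = 0  ⇒  r_C2 = 22 (r>0 drops 1)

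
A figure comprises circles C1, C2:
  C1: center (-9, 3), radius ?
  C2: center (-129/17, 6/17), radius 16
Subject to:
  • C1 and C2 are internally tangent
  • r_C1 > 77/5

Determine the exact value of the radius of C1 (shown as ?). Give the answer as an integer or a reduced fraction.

1. [int C1,C2]  r_C1² − 32r_C1 + 247 = 0  ⇒  r_C1 = 13 or 19
2. given r_C1 > 77/5: keep 19

19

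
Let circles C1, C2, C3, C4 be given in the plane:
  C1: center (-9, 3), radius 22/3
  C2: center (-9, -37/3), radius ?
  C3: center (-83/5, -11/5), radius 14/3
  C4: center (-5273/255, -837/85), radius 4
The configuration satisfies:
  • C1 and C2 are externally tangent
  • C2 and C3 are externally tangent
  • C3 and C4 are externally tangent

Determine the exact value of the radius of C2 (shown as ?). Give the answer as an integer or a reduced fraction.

1. [ext C1·C2]  r_C2² + (44/3)r_C2 − 544/3 = 0  ⇒  r_C2 = 8 (r>0 drops 1)
2. [ext C2·C3]  r_C2² + (28/3)r_C2 − 416/3 = 0  ⇒  r_C2 = 8 (r>0 drops 1)

8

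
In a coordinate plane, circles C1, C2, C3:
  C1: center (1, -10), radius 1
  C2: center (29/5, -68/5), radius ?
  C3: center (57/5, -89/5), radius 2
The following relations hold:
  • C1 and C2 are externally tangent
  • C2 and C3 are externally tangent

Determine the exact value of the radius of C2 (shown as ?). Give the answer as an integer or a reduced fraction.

5

1. [ext C1·C2]  r_C2² + 2r_C2 − 35 = 0  ⇒  r_C2 = 5 (r>0 drops 1)
2. [ext C2·C3]  r_C2² + 4r_C2 − 45 = 0  ⇒  r_C2 = 5 (r>0 drops 1)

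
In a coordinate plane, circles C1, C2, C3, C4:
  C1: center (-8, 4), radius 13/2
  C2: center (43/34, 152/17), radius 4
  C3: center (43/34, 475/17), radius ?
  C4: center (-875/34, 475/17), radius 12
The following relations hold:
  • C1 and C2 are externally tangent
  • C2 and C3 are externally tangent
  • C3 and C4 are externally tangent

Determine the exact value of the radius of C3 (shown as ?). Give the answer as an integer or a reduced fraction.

15

1. [ext C2·C3]  r_C3² + 8r_C3 − 345 = 0  ⇒  r_C3 = 15 (r>0 drops 1)
2. [ext C3·C4]  r_C3² + 24r_C3 − 585 = 0  ⇒  r_C3 = 15 (r>0 drops 1)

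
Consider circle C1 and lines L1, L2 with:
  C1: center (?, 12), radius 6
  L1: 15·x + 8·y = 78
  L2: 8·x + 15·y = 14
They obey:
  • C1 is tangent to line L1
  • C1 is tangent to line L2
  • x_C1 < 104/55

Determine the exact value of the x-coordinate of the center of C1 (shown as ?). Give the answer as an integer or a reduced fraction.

1. [C1‖L1]  x_C1² + (12/5)x_C1 − 224/5 = 0  ⇒  x_C1 = -8 or 28/5
2. [C1‖L2]  x_C1² + (83/2)x_C1 + 268 = 0  ⇒  x_C1 = -67/2 or -8

-8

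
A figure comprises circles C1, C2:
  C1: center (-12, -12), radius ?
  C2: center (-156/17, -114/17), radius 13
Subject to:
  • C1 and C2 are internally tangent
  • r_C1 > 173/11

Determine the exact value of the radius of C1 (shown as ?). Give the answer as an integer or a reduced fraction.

19

1. [int C1,C2]  r_C1² − 26r_C1 + 133 = 0  ⇒  r_C1 = 7 or 19
2. given r_C1 > 173/11: keep 19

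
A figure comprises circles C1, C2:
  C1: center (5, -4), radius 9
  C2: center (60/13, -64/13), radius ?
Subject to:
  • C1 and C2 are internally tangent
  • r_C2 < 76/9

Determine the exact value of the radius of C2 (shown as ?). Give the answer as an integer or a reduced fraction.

1. [int C1,C2]  r_C2² − 18r_C2 + 80 = 0  ⇒  r_C2 = 8 or 10
2. given r_C2 < 76/9: keep 8

8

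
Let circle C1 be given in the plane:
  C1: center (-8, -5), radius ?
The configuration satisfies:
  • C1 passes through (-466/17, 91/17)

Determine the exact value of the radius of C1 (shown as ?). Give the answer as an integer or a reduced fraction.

22

1. [C1∋P]  r_C1² − 484 = 0  ⇒  r_C1 = 22 (r>0 drops 1)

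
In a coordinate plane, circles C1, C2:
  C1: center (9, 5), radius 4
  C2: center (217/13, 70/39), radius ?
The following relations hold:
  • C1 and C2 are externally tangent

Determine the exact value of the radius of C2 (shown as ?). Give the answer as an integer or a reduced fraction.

1. [ext C1·C2]  r_C2² + 8r_C2 − 481/9 = 0  ⇒  r_C2 = 13/3 (r>0 drops 1)

13/3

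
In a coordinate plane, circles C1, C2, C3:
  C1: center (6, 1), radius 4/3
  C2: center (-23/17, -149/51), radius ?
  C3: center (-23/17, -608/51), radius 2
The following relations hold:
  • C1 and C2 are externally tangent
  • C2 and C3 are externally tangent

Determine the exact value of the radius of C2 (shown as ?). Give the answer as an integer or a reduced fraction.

1. [ext C1·C2]  r_C2² + (8/3)r_C2 − 203/3 = 0  ⇒  r_C2 = 7 (r>0 drops 1)
2. [ext C2·C3]  r_C2² + 4r_C2 − 77 = 0  ⇒  r_C2 = 7 (r>0 drops 1)

7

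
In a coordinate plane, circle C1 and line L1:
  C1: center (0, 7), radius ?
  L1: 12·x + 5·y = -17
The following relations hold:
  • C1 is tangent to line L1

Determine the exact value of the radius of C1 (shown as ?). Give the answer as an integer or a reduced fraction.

1. [C1‖L1]  r_C1² − 16 = 0  ⇒  r_C1 = 4 (r>0 drops 1)

4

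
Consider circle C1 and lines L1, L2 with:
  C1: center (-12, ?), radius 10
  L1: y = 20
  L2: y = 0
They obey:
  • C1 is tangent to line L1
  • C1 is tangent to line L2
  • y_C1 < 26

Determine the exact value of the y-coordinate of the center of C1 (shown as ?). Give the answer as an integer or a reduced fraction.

10

1. [C1‖L1]  y_C1² − 40y_C1 + 300 = 0  ⇒  y_C1 = 10 or 30
2. [C1‖L2]  y_C1² − 100 = 0  ⇒  y_C1 = -10 or 10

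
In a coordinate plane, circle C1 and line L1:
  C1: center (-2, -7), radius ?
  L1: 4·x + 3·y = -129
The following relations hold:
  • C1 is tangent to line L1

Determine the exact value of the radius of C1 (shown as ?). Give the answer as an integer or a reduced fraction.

20

1. [C1‖L1]  r_C1² − 400 = 0  ⇒  r_C1 = 20 (r>0 drops 1)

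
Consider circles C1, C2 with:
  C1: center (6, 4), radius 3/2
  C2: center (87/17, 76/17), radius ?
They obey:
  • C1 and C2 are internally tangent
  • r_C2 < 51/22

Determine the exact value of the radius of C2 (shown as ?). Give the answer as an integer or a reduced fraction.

1. [int C1,C2]  r_C2² − 3r_C2 + 5/4 = 0  ⇒  r_C2 = 1/2 or 5/2
2. given r_C2 < 51/22: keep 1/2

1/2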